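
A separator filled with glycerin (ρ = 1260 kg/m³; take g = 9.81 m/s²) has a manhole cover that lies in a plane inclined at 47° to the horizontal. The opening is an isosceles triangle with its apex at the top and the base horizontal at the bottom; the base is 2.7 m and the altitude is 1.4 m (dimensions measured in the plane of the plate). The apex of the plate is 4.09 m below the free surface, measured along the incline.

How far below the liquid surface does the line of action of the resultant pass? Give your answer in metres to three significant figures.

h_p = 3.69 m

γ = ρg = 1260 × 9.81 / 1000 = 12.3606 kN/m³.
Let θ = 47° be the plate's angle to the horizontal; measure y along the incline from where the plane meets the free surface. Vertical depth h = y·sinθ with sinθ = 0.731354.
With the apex up, the centroid sits 2h/3 = 2 × 1.4/3 = 0.933333 m below the apex, so y_c = 4.09 + 0.933333 = 5.02333 m and h_c = 5.02333 × 0.731354 = 3.67383 m.
A = ½ × 2.7 × 1.4 = 1.89 m².
Resultant F = γ·h_c·A = 12.3606 × 3.67383 × 1.89 = 85.8263 kN.
I_c = b·h³/36 = 2.7 × 1.4³/36 = 0.2058 m⁴.
Centre of pressure: y_p = y_c + I_c/(y_c·A) = 5.02333 + 0.2058/(5.02333 × 1.89) = 5.02333 + 0.0216766 = 5.04501 m along the plane.
Vertically, h_p = y_p·sinθ = 5.04501 × 0.731354 = 3.68969 m.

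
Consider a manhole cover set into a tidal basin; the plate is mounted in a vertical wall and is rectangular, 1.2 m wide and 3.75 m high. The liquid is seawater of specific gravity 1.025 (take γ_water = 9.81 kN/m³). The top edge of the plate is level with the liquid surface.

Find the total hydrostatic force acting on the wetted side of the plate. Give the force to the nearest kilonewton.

F ≈ 85 kN

γ = 1.025 × 9.81 = 10.05525 kN/m³.
The centroid lies 3.75/2 = 1.875 m below the top edge, so the centroid depth is h_c = 1.875 m.
A = 1.2 × 3.75 = 4.5 m².
Resultant F = γ·h_c·A = 10.05525 × 1.875 × 4.5 = 84.8412 kN.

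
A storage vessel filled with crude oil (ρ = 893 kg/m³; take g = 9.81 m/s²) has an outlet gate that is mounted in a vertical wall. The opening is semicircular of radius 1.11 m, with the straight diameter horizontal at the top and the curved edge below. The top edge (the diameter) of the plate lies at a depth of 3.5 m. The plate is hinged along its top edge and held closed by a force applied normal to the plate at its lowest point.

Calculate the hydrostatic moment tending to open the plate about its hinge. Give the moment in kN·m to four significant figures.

γ = ρg = 893 × 9.81 / 1000 = 8.76033 kN/m³.
The centroid of a semicircle lies 4r/(3π) = 0.471099 m from the diameter, here below the top edge, so the centroid depth is h_c = 3.5 + 0.471099 = 3.9711 m.
A = πr²/2 = π × 1.11²/2 = 1.93538 m².
Resultant F = γ·h_c·A = 8.76033 × 3.9711 × 1.93538 = 67.3283 kN.
I_c = (π/8 − 8/(9π))·r⁴ = 0.109757 × 1.11⁴ = 0.166619 m⁴.
Centre of pressure: y_p = y_c + I_c/(y_c·A) = 3.9711 + 0.166619/(3.9711 × 1.93538) = 3.9711 + 0.0216794 = 3.99278 m along the plane.
The resultant acts 0.471099 + 0.0216794 = 0.492778 m (along the plate) below the hinge at the top edge, so the moment about the hinge is M = F × 0.492778 = 67.3283 × 0.492778 = 33.1779 kN·m.

M ≈ 33.18 kN·m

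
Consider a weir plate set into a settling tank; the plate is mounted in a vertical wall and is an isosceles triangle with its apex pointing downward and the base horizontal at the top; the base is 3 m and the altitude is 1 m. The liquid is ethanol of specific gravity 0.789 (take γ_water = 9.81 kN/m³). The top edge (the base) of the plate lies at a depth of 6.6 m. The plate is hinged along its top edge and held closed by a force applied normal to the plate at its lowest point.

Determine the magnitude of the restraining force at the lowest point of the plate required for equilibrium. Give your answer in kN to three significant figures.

P ≈ 27.5 kN

γ = 0.789 × 9.81 = 7.74009 kN/m³.
With the apex down, the centroid sits h/3 = 1/3 = 0.333333 m below the base (the top edge), so the centroid depth is h_c = 6.6 + 0.333333 = 6.93333 m.
A = ½ × 3 × 1 = 1.5 m².
Resultant F = γ·h_c·A = 7.74009 × 6.93333 × 1.5 = 80.4969 kN.
I_c = b·h³/36 = 3 × 1³/36 = 0.0833333 m⁴.
Centre of pressure: y_p = y_c + I_c/(y_c·A) = 6.93333 + 0.0833333/(6.93333 × 1.5) = 6.93333 + 0.00801282 = 6.94134 m along the plane.
The resultant acts 0.333333 + 0.00801282 = 0.341346 m (along the plate) below the hinge at the top edge, so the moment about the hinge is M = F × 0.341346 = 80.4969 × 0.341346 = 27.4773 kN·m.
A normal force at the bottom, 1 m from the hinge, must supply this moment: P = 27.4773/1 = 27.4773 kN.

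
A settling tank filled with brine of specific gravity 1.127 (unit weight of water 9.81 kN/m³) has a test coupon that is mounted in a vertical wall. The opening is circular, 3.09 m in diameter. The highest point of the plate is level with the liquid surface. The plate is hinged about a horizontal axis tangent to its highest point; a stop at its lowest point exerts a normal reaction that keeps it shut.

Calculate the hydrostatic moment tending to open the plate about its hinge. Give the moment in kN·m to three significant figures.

M ≈ 247 kN·m

γ = 1.127 × 9.81 = 11.05587 kN/m³.
The centroid is at the centre, 1.545 m below the top of the plate, so the centroid depth is h_c = 1.545 m.
A = π(1.545)² = 7.49906 m².
Resultant F = γ·h_c·A = 11.05587 × 1.545 × 7.49906 = 128.094 kN.
I_c = πr⁴/4 = π × 1.545⁴/4 = 4.47511 m⁴.
Centre of pressure: y_p = y_c + I_c/(y_c·A) = 1.545 + 4.47511/(1.545 × 7.49906) = 1.545 + 0.38625 = 1.93125 m along the plane.
The resultant acts 1.545 + 0.38625 = 1.93125 m (along the plate) below the hinge at the top edge, so the moment about the hinge is M = F × 1.93125 = 128.094 × 1.93125 = 247.382 kN·m.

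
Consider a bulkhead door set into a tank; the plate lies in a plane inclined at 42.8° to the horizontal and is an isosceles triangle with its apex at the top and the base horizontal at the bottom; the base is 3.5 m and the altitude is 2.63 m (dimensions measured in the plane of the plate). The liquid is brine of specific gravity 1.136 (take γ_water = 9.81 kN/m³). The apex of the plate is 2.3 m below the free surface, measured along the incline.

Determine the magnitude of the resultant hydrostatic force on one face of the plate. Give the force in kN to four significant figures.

γ = 1.136 × 9.81 = 11.14416 kN/m³.
Let θ = 42.8° be the plate's angle to the horizontal; measure y along the incline from where the plane meets the free surface. Vertical depth h = y·sinθ with sinθ = 0.679441.
With the apex up, the centroid sits 2h/3 = 2 × 2.63/3 = 1.75333 m below the apex, so y_c = 2.3 + 1.75333 = 4.05333 m and h_c = 4.05333 × 0.679441 = 2.754 m.
A = ½ × 3.5 × 2.63 = 4.6025 m².
Resultant F = γ·h_c·A = 11.14416 × 2.754 × 4.6025 = 141.255 kN.

F ≈ 141.3 kN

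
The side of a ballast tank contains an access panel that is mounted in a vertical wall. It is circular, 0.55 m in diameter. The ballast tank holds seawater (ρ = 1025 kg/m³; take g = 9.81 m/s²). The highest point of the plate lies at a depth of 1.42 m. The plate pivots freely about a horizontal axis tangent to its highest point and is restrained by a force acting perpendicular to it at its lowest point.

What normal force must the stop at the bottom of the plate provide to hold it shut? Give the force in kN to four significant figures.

γ = ρg = 1025 × 9.81 / 1000 = 10.05525 kN/m³.
The centroid is at the centre, 0.275 m below the top of the plate, so the centroid depth is h_c = 1.42 + 0.275 = 1.695 m.
A = π(0.275)² = 0.237583 m².
Resultant F = γ·h_c·A = 10.05525 × 1.695 × 0.237583 = 4.04928 kN.
I_c = πr⁴/4 = π × 0.275⁴/4 = 0.0044918 m⁴.
Centre of pressure: y_p = y_c + I_c/(y_c·A) = 1.695 + 0.0044918/(1.695 × 0.237583) = 1.695 + 0.0111541 = 1.70615 m along the plane.
The resultant acts 0.275 + 0.0111541 = 0.286154 m (along the plate) below the hinge at the top edge, so the moment about the hinge is M = F × 0.286154 = 4.04928 × 0.286154 = 1.15872 kN·m.
A normal force at the bottom, 0.55 m from the hinge, must supply this moment: P = 1.15872/0.55 = 2.10676 kN.

P ≈ 2.107 kN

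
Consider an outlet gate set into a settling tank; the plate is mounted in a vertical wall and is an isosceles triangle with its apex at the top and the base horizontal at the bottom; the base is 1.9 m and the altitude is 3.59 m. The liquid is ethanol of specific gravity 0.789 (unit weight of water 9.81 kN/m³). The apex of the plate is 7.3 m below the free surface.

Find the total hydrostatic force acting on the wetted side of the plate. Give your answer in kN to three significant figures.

F ≈ 256 kN

γ = 0.789 × 9.81 = 7.74009 kN/m³.
With the apex up, the centroid sits 2h/3 = 2 × 3.59/3 = 2.39333 m below the apex, so the centroid depth is h_c = 7.3 + 2.39333 = 9.69333 m.
A = ½ × 1.9 × 3.59 = 3.4105 m².
Resultant F = γ·h_c·A = 7.74009 × 9.69333 × 3.4105 = 255.88 kN.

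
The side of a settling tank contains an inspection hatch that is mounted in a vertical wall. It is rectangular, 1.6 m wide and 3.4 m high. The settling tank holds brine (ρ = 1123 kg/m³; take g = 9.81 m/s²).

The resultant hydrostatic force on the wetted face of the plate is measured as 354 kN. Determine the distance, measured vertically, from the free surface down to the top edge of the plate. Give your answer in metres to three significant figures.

γ = ρg = 1123 × 9.81 / 1000 = 11.01663 kN/m³.
A = 1.6 × 3.4 = 5.44 m².
From F = γ·h_c·A, the centroid depth is h_c = 354/(11.01663 × 5.44) = 5.90685 m.
The centroid lies 3.4/2 = 1.7 m below the top edge, so the top edge sits at h_top = 5.90685 − 1.7 = 4.20685 m below the surface.

d_top ≈ 4.21 m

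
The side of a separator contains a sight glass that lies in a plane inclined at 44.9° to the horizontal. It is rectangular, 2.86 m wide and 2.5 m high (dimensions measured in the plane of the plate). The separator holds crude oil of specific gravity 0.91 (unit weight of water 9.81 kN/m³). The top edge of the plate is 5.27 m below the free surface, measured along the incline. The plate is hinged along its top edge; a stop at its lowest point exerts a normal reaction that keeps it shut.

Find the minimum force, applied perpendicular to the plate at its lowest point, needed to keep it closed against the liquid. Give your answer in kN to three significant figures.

P ≈ 156 kN

γ = 0.91 × 9.81 = 8.9271 kN/m³.
Let θ = 44.9° be the plate's angle to the horizontal; measure y along the incline from where the plane meets the free surface. Vertical depth h = y·sinθ with sinθ = 0.705872.
The centroid lies 2.5/2 = 1.25 m below the top edge, so y_c = 5.27 + 1.25 = 6.52 m and h_c = 6.52 × 0.705872 = 4.60229 m.
A = 2.86 × 2.5 = 7.15 m².
Resultant F = γ·h_c·A = 8.9271 × 4.60229 × 7.15 = 293.758 kN.
I_c = b·h³/12 = 2.86 × 2.5³/12 = 3.72396 m⁴.
Centre of pressure: y_p = y_c + I_c/(y_c·A) = 6.52 + 3.72396/(6.52 × 7.15) = 6.52 + 0.0798824 = 6.59988 m along the plane.
The resultant acts 1.25 + 0.0798824 = 1.32988 m (along the plate) below the hinge at the top edge, so the moment about the hinge is M = F × 1.32988 = 293.758 × 1.32988 = 390.663 kN·m.
A normal force at the bottom, 2.5 m from the hinge, must supply this moment: P = 390.663/2.5 = 156.265 kN.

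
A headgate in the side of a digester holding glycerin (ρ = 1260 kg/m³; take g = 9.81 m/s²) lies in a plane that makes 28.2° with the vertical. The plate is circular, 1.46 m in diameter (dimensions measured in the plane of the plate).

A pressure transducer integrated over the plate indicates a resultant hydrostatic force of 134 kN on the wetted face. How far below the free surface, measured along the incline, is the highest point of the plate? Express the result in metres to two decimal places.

γ = ρg = 1260 × 9.81 / 1000 = 12.3606 kN/m³.
A = π(0.73)² = 1.67415 m².
From F = γ·h_c·A, the centroid depth is h_c = 134/(12.3606 × 1.67415) = 6.47546 m.
The plate makes 28.2° with the vertical, i.e. θ = 90° − 28.2° = 61.8° to the horizontal. Measuring y along the incline from the free-surface line, vertical depth h = y·sinθ with sinθ = 0.881303.
Along the incline, y_c = h_c/sinθ = 6.47546/0.881303 = 7.3476 m.
The centroid is at the centre, 0.73 m below the top of the plate, so the highest point sits at y_top = 7.3476 − 0.73 = 6.6176 m along the incline.

y_top ≈ 6.62 m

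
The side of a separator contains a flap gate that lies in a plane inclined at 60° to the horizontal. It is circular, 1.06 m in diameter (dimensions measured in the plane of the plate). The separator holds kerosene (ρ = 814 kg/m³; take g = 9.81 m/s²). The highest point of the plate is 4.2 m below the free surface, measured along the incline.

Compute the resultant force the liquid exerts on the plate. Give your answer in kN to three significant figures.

F ≈ 28.9 kN

γ = ρg = 814 × 9.81 / 1000 = 7.98534 kN/m³.
Let θ = 60° be the plate's angle to the horizontal; measure y along the incline from where the plane meets the free surface. Vertical depth h = y·sinθ with sinθ = 0.866025.
The centroid is at the centre, 0.53 m below the top of the plate, so y_c = 4.2 + 0.53 = 4.73 m and h_c = 4.73 × 0.866025 = 4.0963 m.
A = π(0.53)² = 0.882473 m².
Resultant F = γ·h_c·A = 7.98534 × 4.0963 × 0.882473 = 28.866 kN.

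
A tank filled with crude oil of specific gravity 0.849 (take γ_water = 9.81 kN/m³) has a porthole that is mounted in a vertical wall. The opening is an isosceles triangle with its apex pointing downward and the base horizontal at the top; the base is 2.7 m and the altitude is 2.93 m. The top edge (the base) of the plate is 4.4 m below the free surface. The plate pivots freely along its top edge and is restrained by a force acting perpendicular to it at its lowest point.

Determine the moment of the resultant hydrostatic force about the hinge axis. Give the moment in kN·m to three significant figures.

γ = 0.849 × 9.81 = 8.32869 kN/m³.
With the apex down, the centroid sits h/3 = 2.93/3 = 0.976667 m below the base (the top edge), so the centroid depth is h_c = 4.4 + 0.976667 = 5.37667 m.
A = ½ × 2.7 × 2.93 = 3.9555 m².
Resultant F = γ·h_c·A = 8.32869 × 5.37667 × 3.9555 = 177.13 kN.
I_c = b·h³/36 = 2.7 × 2.93³/36 = 1.88653 m⁴.
Centre of pressure: y_p = y_c + I_c/(y_c·A) = 5.37667 + 1.88653/(5.37667 × 3.9555) = 5.37667 + 0.0887052 = 5.46538 m along the plane.
The resultant acts 0.976667 + 0.0887052 = 1.06537 m (along the plate) below the hinge at the top edge, so the moment about the hinge is M = F × 1.06537 = 177.13 × 1.06537 = 188.709 kN·m.

M ≈ 189 kN·m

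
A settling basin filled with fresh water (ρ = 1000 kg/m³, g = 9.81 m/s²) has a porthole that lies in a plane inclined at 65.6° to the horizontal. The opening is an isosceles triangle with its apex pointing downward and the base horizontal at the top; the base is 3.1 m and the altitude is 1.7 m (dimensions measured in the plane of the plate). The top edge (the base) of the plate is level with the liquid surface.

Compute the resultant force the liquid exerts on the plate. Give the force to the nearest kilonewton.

γ = ρg = 1000 × 9.81 = 9810 N/m³ = 9.81 kN/m³.
Let θ = 65.6° be the plate's angle to the horizontal; measure y along the incline from where the plane meets the free surface. Vertical depth h = y·sinθ with sinθ = 0.910684.
With the apex down, the centroid sits h/3 = 1.7/3 = 0.566667 m below the base (the top edge), so y_c = 0.566667 m and h_c = 0.566667 × 0.910684 = 0.516055 m.
A = ½ × 3.1 × 1.7 = 2.635 m².
Resultant F = γ·h_c·A = 9.81 × 0.516055 × 2.635 = 13.3397 kN.

F ≈ 13 kN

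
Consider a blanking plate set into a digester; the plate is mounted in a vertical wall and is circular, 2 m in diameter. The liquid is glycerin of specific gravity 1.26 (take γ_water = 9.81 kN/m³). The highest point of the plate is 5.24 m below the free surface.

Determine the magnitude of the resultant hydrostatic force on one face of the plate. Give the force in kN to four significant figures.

γ = 1.26 × 9.81 = 12.3606 kN/m³.
The centroid is at the centre, 1 m below the top of the plate, so the centroid depth is h_c = 5.24 + 1 = 6.24 m.
A = π(1)² = 3.14159 m².
Resultant F = γ·h_c·A = 12.3606 × 6.24 × 3.14159 = 242.311 kN.

F ≈ 242.3 kN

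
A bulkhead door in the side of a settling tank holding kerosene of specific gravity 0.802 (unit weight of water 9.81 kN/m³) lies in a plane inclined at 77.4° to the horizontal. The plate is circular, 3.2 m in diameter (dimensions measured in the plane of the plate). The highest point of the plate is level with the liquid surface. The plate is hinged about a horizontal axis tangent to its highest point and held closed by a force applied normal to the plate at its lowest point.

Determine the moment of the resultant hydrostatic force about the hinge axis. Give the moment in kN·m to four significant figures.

γ = 0.802 × 9.81 = 7.86762 kN/m³.
Let θ = 77.4° be the plate's angle to the horizontal; measure y along the incline from where the plane meets the free surface. Vertical depth h = y·sinθ with sinθ = 0.975917.
The centroid is at the centre, 1.6 m below the top of the plate, so y_c = 1.6 m and h_c = 1.6 × 0.975917 = 1.56147 m.
A = π(1.6)² = 8.04248 m².
Resultant F = γ·h_c·A = 7.86762 × 1.56147 × 8.04248 = 98.8023 kN.
I_c = πr⁴/4 = π × 1.6⁴/4 = 5.14719 m⁴.
Centre of pressure: y_p = y_c + I_c/(y_c·A) = 1.6 + 5.14719/(1.6 × 8.04248) = 1.6 + 0.4 = 2 m along the plane.
The resultant acts 1.6 + 0.4 = 2 m (along the plate) below the hinge at the top edge, so the moment about the hinge is M = F × 2 = 98.8023 × 2 = 197.605 kN·m.

M ≈ 197.6 kN·m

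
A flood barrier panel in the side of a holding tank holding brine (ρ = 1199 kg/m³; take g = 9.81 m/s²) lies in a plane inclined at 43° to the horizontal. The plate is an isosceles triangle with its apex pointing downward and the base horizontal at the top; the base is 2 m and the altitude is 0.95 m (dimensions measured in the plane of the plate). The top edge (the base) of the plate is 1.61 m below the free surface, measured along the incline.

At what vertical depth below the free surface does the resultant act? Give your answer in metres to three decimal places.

γ = ρg = 1199 × 9.81 / 1000 = 11.76219 kN/m³.
Let θ = 43° be the plate's angle to the horizontal; measure y along the incline from where the plane meets the free surface. Vertical depth h = y·sinθ with sinθ = 0.681998.
With the apex down, the centroid sits h/3 = 0.95/3 = 0.316667 m below the base (the top edge), so y_c = 1.61 + 0.316667 = 1.92667 m and h_c = 1.92667 × 0.681998 = 1.31399 m.
A = ½ × 2 × 0.95 = 0.95 m².
Resultant F = γ·h_c·A = 11.76219 × 1.31399 × 0.95 = 14.6826 kN.
I_c = b·h³/36 = 2 × 0.95³/36 = 0.0476319 m⁴.
Centre of pressure: y_p = y_c + I_c/(y_c·A) = 1.92667 + 0.0476319/(1.92667 × 0.95) = 1.92667 + 0.0260236 = 1.95269 m along the plane.
Vertically, h_p = y_p·sinθ = 1.95269 × 0.681998 = 1.33173 m.

h_p = 1.332 m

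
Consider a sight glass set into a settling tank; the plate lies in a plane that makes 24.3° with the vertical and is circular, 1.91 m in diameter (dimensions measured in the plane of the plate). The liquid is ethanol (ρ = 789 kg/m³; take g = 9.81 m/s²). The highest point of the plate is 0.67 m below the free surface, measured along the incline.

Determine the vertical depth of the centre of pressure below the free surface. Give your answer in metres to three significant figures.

γ = ρg = 789 × 9.81 / 1000 = 7.74009 kN/m³.
The plate makes 24.3° with the vertical, i.e. θ = 90° − 24.3° = 65.7° to the horizontal. Measuring y along the incline from the free-surface line, vertical depth h = y·sinθ with sinθ = 0.911403.
The centroid is at the centre, 0.955 m below the top of the plate, so y_c = 0.67 + 0.955 = 1.625 m and h_c = 1.625 × 0.911403 = 1.48103 m.
A = π(0.955)² = 2.86521 m².
Resultant F = γ·h_c·A = 7.74009 × 1.48103 × 2.86521 = 32.8448 kN.
I_c = πr⁴/4 = π × 0.955⁴/4 = 0.653286 m⁴.
Centre of pressure: y_p = y_c + I_c/(y_c·A) = 1.625 + 0.653286/(1.625 × 2.86521) = 1.625 + 0.140312 = 1.76531 m along the plane.
Vertically, h_p = y_p·sinθ = 1.76531 × 0.911403 = 1.60891 m.

h_p = 1.61 m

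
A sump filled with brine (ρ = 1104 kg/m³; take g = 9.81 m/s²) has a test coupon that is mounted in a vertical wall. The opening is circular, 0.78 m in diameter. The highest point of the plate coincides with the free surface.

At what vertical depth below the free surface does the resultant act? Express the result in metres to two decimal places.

h_p = 0.49 m

γ = ρg = 1104 × 9.81 / 1000 = 10.83024 kN/m³.
The centroid is at the centre, 0.39 m below the top of the plate, so the centroid depth is h_c = 0.39 m.
A = π(0.39)² = 0.477836 m².
Resultant F = γ·h_c·A = 10.83024 × 0.39 × 0.477836 = 2.01828 kN.
I_c = πr⁴/4 = π × 0.39⁴/4 = 0.0181697 m⁴.
Centre of pressure: y_p = y_c + I_c/(y_c·A) = 0.39 + 0.0181697/(0.39 × 0.477836) = 0.39 + 0.0974999 = 0.4875 m along the plane.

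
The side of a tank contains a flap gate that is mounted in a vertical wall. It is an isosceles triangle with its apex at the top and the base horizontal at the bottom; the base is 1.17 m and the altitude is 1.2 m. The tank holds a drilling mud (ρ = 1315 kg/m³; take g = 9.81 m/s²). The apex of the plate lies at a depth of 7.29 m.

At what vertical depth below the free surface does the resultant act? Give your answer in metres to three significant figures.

h_p = 8.10 m

γ = ρg = 1315 × 9.81 / 1000 = 12.90015 kN/m³.
With the apex up, the centroid sits 2h/3 = 2 × 1.2/3 = 0.8 m below the apex, so the centroid depth is h_c = 7.29 + 0.8 = 8.09 m.
A = ½ × 1.17 × 1.2 = 0.702 m².
Resultant F = γ·h_c·A = 12.90015 × 8.09 × 0.702 = 73.2623 kN.
I_c = b·h³/36 = 1.17 × 1.2³/36 = 0.05616 m⁴.
Centre of pressure: y_p = y_c + I_c/(y_c·A) = 8.09 + 0.05616/(8.09 × 0.702) = 8.09 + 0.00988875 = 8.09989 m along the plane.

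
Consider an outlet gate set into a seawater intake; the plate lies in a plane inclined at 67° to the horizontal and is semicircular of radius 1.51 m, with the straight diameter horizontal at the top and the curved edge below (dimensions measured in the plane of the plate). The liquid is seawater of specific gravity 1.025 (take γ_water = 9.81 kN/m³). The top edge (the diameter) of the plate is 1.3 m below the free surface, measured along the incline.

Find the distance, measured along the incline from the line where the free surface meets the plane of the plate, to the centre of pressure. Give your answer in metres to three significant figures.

y_p = 2.02 m

γ = 1.025 × 9.81 = 10.05525 kN/m³.
Let θ = 67° be the plate's angle to the horizontal; measure y along the incline from where the plane meets the free surface. Vertical depth h = y·sinθ with sinθ = 0.920505.
The centroid of a semicircle lies 4r/(3π) = 0.640864 m from the diameter, here below the top edge, so y_c = 1.3 + 0.640864 = 1.94086 m and h_c = 1.94086 × 0.920505 = 1.78657 m.
A = πr²/2 = π × 1.51²/2 = 3.58157 m².
Resultant F = γ·h_c·A = 10.05525 × 1.78657 × 3.58157 = 64.3408 kN.
I_c = (π/8 − 8/(9π))·r⁴ = 0.109757 × 1.51⁴ = 0.570611 m⁴.
Centre of pressure: y_p = y_c + I_c/(y_c·A) = 1.94086 + 0.570611/(1.94086 × 3.58157) = 1.94086 + 0.0820866 = 2.02295 m along the plane.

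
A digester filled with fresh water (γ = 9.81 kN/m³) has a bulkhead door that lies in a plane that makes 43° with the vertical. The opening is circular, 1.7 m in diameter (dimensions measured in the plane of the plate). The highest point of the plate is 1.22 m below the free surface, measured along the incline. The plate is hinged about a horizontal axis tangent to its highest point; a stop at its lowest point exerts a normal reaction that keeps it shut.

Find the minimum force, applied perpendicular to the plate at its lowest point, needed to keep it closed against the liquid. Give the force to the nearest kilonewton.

P ≈ 19 kN

γ = 9.81 kN/m³.
The plate makes 43° with the vertical, i.e. θ = 90° − 43° = 47° to the horizontal. Measuring y along the incline from the free-surface line, vertical depth h = y·sinθ with sinθ = 0.731354.
The centroid is at the centre, 0.85 m below the top of the plate, so y_c = 1.22 + 0.85 = 2.07 m and h_c = 2.07 × 0.731354 = 1.5139 m.
A = π(0.85)² = 2.2698 m².
Resultant F = γ·h_c·A = 9.81 × 1.5139 × 2.2698 = 33.7096 kN.
I_c = πr⁴/4 = π × 0.85⁴/4 = 0.409983 m⁴.
Centre of pressure: y_p = y_c + I_c/(y_c·A) = 2.07 + 0.409983/(2.07 × 2.2698) = 2.07 + 0.0872585 = 2.15726 m along the plane.
The resultant acts 0.85 + 0.0872585 = 0.937258 m (along the plate) below the hinge at the top edge, so the moment about the hinge is M = F × 0.937258 = 33.7096 × 0.937258 = 31.5946 kN·m.
A normal force at the bottom, 1.7 m from the hinge, must supply this moment: P = 31.5946/1.7 = 18.5851 kN.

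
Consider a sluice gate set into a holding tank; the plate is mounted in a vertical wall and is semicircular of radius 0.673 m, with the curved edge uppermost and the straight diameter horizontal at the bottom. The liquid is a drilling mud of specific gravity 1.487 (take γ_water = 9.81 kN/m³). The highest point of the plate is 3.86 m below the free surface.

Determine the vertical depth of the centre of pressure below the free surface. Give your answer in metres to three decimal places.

γ = 1.487 × 9.81 = 14.58747 kN/m³.
The centroid lies 4r/(3π) = 0.28563 m above the diameter, so r − 4r/(3π) = 0.673 − 0.28563 = 0.38737 m below the topmost point, so the centroid depth is h_c = 3.86 + 0.38737 = 4.24737 m.
A = πr²/2 = π × 0.673²/2 = 0.711459 m².
Resultant F = γ·h_c·A = 14.58747 × 4.24737 × 0.711459 = 44.0808 kN.
I_c = (π/8 − 8/(9π))·r⁴ = 0.109757 × 0.673⁴ = 0.0225161 m⁴.
Centre of pressure: y_p = y_c + I_c/(y_c·A) = 4.24737 + 0.0225161/(4.24737 × 0.711459) = 4.24737 + 0.00745115 = 4.25482 m along the plane.

h_p = 4.255 m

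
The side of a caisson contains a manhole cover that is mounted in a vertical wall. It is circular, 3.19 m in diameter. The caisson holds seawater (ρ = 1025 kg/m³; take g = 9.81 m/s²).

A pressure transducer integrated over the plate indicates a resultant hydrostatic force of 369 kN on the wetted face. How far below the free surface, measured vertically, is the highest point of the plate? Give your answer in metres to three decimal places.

γ = ρg = 1025 × 9.81 / 1000 = 10.05525 kN/m³.
A = π(1.595)² = 7.99229 m².
From F = γ·h_c·A, the centroid depth is h_c = 369/(10.05525 × 7.99229) = 4.59158 m.
The centroid is at the centre, 1.595 m below the top of the plate, so the highest point sits at h_top = 4.59158 − 1.595 = 2.99658 m below the surface.

d_top ≈ 2.997 m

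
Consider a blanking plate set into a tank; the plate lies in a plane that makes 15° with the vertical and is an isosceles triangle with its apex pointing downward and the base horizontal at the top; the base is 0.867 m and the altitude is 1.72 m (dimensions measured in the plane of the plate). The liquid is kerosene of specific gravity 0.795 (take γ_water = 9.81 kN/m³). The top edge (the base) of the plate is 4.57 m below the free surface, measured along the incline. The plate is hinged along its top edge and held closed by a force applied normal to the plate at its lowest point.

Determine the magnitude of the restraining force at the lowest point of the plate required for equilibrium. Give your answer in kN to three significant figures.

γ = 0.795 × 9.81 = 7.79895 kN/m³.
The plate makes 15° with the vertical, i.e. θ = 90° − 15° = 75° to the horizontal. Measuring y along the incline from the free-surface line, vertical depth h = y·sinθ with sinθ = 0.965926.
With the apex down, the centroid sits h/3 = 1.72/3 = 0.573333 m below the base (the top edge), so y_c = 4.57 + 0.573333 = 5.14333 m and h_c = 5.14333 × 0.965926 = 4.96808 m.
A = ½ × 0.867 × 1.72 = 0.74562 m².
Resultant F = γ·h_c·A = 7.79895 × 4.96808 × 0.74562 = 28.8896 kN.
I_c = b·h³/36 = 0.867 × 1.72³/36 = 0.122547 m⁴.
Centre of pressure: y_p = y_c + I_c/(y_c·A) = 5.14333 + 0.122547/(5.14333 × 0.74562) = 5.14333 + 0.0319551 = 5.17529 m along the plane.
The resultant acts 0.573333 + 0.0319551 = 0.605288 m (along the plate) below the hinge at the top edge, so the moment about the hinge is M = F × 0.605288 = 28.8896 × 0.605288 = 17.4865 kN·m.
A normal force at the bottom, 1.72 m from the hinge, must supply this moment: P = 17.4865/1.72 = 10.1666 kN.

P ≈ 10.2 kN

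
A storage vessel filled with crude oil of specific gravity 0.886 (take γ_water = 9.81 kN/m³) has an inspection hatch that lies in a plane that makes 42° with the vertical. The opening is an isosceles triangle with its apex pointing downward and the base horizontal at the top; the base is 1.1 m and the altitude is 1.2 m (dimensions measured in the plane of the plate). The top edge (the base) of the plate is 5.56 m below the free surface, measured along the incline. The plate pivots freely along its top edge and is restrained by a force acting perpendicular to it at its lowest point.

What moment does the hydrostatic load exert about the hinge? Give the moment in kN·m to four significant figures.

M ≈ 10.50 kN·m

γ = 0.886 × 9.81 = 8.69166 kN/m³.
The plate makes 42° with the vertical, i.e. θ = 90° − 42° = 48° to the horizontal. Measuring y along the incline from the free-surface line, vertical depth h = y·sinθ with sinθ = 0.743145.
With the apex down, the centroid sits h/3 = 1.2/3 = 0.4 m below the base (the top edge), so y_c = 5.56 + 0.4 = 5.96 m and h_c = 5.96 × 0.743145 = 4.42914 m.
A = ½ × 1.1 × 1.2 = 0.66 m².
Resultant F = γ·h_c·A = 8.69166 × 4.42914 × 0.66 = 25.4077 kN.
I_c = b·h³/36 = 1.1 × 1.2³/36 = 0.0528 m⁴.
Centre of pressure: y_p = y_c + I_c/(y_c·A) = 5.96 + 0.0528/(5.96 × 0.66) = 5.96 + 0.0134228 = 5.97342 m along the plane.
The resultant acts 0.4 + 0.0134228 = 0.413423 m (along the plate) below the hinge at the top edge, so the moment about the hinge is M = F × 0.413423 = 25.4077 × 0.413423 = 10.5041 kN·m.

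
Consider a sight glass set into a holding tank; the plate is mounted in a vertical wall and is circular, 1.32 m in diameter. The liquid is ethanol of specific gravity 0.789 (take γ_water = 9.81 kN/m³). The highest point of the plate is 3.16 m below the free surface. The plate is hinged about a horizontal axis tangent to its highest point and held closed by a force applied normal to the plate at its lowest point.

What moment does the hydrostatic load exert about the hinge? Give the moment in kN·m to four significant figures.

M ≈ 27.86 kN·m

γ = 0.789 × 9.81 = 7.74009 kN/m³.
The centroid is at the centre, 0.66 m below the top of the plate, so the centroid depth is h_c = 3.16 + 0.66 = 3.82 m.
A = π(0.66)² = 1.36848 m².
Resultant F = γ·h_c·A = 7.74009 × 3.82 × 1.36848 = 40.462 kN.
I_c = πr⁴/4 = π × 0.66⁴/4 = 0.149027 m⁴.
Centre of pressure: y_p = y_c + I_c/(y_c·A) = 3.82 + 0.149027/(3.82 × 1.36848) = 3.82 + 0.0285078 = 3.84851 m along the plane.
The resultant acts 0.66 + 0.0285078 = 0.688508 m (along the plate) below the hinge at the top edge, so the moment about the hinge is M = F × 0.688508 = 40.462 × 0.688508 = 27.8584 kN·m.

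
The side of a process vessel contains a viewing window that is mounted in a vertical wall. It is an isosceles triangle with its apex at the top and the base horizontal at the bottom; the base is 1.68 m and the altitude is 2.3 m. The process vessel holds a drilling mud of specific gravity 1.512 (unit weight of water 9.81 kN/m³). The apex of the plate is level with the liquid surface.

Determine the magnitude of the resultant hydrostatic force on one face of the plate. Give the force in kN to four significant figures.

F ≈ 43.94 kN

γ = 1.512 × 9.81 = 14.83272 kN/m³.
With the apex up, the centroid sits 2h/3 = 2 × 2.3/3 = 1.53333 m below the apex, so the centroid depth is h_c = 1.53333 m.
A = ½ × 1.68 × 2.3 = 1.932 m².
Resultant F = γ·h_c·A = 14.83272 × 1.53333 × 1.932 = 43.9404 kN.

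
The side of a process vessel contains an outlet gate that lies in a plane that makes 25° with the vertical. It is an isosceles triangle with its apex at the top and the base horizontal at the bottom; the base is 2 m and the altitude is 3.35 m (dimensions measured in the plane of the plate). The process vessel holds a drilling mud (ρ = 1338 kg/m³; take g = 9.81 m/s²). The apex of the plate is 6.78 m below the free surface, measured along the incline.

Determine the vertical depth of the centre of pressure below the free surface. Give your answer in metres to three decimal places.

h_p = 8.232 m

γ = ρg = 1338 × 9.81 / 1000 = 13.12578 kN/m³.
The plate makes 25° with the vertical, i.e. θ = 90° − 25° = 65° to the horizontal. Measuring y along the incline from the free-surface line, vertical depth h = y·sinθ with sinθ = 0.906308.
With the apex up, the centroid sits 2h/3 = 2 × 3.35/3 = 2.23333 m below the apex, so y_c = 6.78 + 2.23333 = 9.01333 m and h_c = 9.01333 × 0.906308 = 8.16885 m.
A = ½ × 2 × 3.35 = 3.35 m².
Resultant F = γ·h_c·A = 13.12578 × 8.16885 × 3.35 = 359.195 kN.
I_c = b·h³/36 = 2 × 3.35³/36 = 2.08863 m⁴.
Centre of pressure: y_p = y_c + I_c/(y_c·A) = 9.01333 + 2.08863/(9.01333 × 3.35) = 9.01333 + 0.0691722 = 9.0825 m along the plane.
Vertically, h_p = y_p·sinθ = 9.0825 × 0.906308 = 8.23154 m.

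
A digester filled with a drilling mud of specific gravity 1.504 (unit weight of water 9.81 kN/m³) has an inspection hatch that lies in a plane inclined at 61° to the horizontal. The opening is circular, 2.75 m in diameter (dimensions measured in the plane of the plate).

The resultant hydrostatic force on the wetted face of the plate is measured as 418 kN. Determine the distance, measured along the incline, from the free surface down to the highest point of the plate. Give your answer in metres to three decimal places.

y_top ≈ 4.079 m

γ = 1.504 × 9.81 = 14.75424 kN/m³.
A = π(1.375)² = 5.93957 m².
From F = γ·h_c·A, the centroid depth is h_c = 418/(14.75424 × 5.93957) = 4.76985 m.
Let θ = 61° be the plate's angle to the horizontal; measure y along the incline from where the plane meets the free surface. Vertical depth h = y·sinθ with sinθ = 0.874620.
Along the incline, y_c = h_c/sinθ = 4.76985/0.874620 = 5.45363 m.
The centroid is at the centre, 1.375 m below the top of the plate, so the highest point sits at y_top = 5.45363 − 1.375 = 4.07863 m along the incline.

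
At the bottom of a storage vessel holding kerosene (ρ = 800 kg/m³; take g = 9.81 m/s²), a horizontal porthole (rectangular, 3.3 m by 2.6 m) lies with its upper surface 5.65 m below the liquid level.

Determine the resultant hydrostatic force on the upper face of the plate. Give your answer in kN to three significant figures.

γ = ρg = 800 × 9.81 / 1000 = 7.848 kN/m³.
The plate is horizontal, so pressure is uniform at p = γ·h = 7.848 × 5.65 = 44.3412 kN/m².
A = 3.3 × 2.6 = 8.58 m².
F = p·A = 44.3412 × 8.58 = 380.447 kN.

F ≈ 380 kN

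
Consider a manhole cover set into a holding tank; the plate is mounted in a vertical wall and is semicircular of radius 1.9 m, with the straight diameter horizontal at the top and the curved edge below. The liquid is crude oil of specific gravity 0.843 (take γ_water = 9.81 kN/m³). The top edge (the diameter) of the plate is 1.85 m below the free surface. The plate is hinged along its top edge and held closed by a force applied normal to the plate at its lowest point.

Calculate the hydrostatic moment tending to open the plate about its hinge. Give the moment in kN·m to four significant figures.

γ = 0.843 × 9.81 = 8.26983 kN/m³.
The centroid of a semicircle lies 4r/(3π) = 0.806385 m from the diameter, here below the top edge, so the centroid depth is h_c = 1.85 + 0.806385 = 2.65639 m.
A = πr²/2 = π × 1.9²/2 = 5.67057 m².
Resultant F = γ·h_c·A = 8.26983 × 2.65639 × 5.67057 = 124.57 kN.
I_c = (π/8 − 8/(9π))·r⁴ = 0.109757 × 1.9⁴ = 1.43036 m⁴.
Centre of pressure: y_p = y_c + I_c/(y_c·A) = 2.65639 + 1.43036/(2.65639 × 5.67057) = 2.65639 + 0.094957 = 2.75135 m along the plane.
The resultant acts 0.806385 + 0.094957 = 0.901342 m (along the plate) below the hinge at the top edge, so the moment about the hinge is M = F × 0.901342 = 124.57 × 0.901342 = 112.28 kN·m.

M ≈ 112.3 kN·m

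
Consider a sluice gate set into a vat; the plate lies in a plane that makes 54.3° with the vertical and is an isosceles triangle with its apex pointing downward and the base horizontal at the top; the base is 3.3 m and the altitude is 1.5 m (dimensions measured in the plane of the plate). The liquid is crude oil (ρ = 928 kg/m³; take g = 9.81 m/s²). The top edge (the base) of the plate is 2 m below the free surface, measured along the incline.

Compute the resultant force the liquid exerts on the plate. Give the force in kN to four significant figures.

F ≈ 32.87 kN

γ = ρg = 928 × 9.81 / 1000 = 9.10368 kN/m³.
The plate makes 54.3° with the vertical, i.e. θ = 90° − 54.3° = 35.7° to the horizontal. Measuring y along the incline from the free-surface line, vertical depth h = y·sinθ with sinθ = 0.583541.
With the apex down, the centroid sits h/3 = 1.5/3 = 0.5 m below the base (the top edge), so y_c = 2 + 0.5 = 2.5 m and h_c = 2.5 × 0.583541 = 1.45885 m.
A = ½ × 3.3 × 1.5 = 2.475 m².
Resultant F = γ·h_c·A = 9.10368 × 1.45885 × 2.475 = 32.8702 kN.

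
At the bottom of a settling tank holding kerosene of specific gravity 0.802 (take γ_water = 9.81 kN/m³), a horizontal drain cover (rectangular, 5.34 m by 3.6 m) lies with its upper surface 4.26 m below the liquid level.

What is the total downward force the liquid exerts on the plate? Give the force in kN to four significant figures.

γ = 0.802 × 9.81 = 7.86762 kN/m³.
The plate is horizontal, so pressure is uniform at p = γ·h = 7.86762 × 4.26 = 33.5161 kN/m².
A = 5.34 × 3.6 = 19.224 m².
F = p·A = 33.5161 × 19.224 = 644.314 kN.

F ≈ 644.3 kN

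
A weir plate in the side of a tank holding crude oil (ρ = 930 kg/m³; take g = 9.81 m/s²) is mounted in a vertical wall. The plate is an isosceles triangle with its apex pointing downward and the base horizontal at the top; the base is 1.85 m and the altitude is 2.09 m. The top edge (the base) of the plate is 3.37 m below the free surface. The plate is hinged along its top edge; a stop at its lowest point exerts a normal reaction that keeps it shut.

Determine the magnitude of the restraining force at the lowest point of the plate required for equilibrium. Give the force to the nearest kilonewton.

P ≈ 26 kN

γ = ρg = 930 × 9.81 / 1000 = 9.1233 kN/m³.
With the apex down, the centroid sits h/3 = 2.09/3 = 0.696667 m below the base (the top edge), so the centroid depth is h_c = 3.37 + 0.696667 = 4.06667 m.
A = ½ × 1.85 × 2.09 = 1.93325 m².
Resultant F = γ·h_c·A = 9.1233 × 4.06667 × 1.93325 = 71.7264 kN.
I_c = b·h³/36 = 1.85 × 2.09³/36 = 0.469146 m⁴.
Centre of pressure: y_p = y_c + I_c/(y_c·A) = 4.06667 + 0.469146/(4.06667 × 1.93325) = 4.06667 + 0.0596734 = 4.12634 m along the plane.
The resultant acts 0.696667 + 0.0596734 = 0.75634 m (along the plate) below the hinge at the top edge, so the moment about the hinge is M = F × 0.75634 = 71.7264 × 0.75634 = 54.2495 kN·m.
A normal force at the bottom, 2.09 m from the hinge, must supply this moment: P = 54.2495/2.09 = 25.9567 kN.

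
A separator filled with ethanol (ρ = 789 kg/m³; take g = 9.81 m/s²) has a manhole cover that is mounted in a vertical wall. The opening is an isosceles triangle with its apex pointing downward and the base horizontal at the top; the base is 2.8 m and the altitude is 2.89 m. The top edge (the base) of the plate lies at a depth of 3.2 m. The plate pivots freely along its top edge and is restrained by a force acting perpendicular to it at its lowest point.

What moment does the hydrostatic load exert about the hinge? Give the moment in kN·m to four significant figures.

M ≈ 140.1 kN·m

γ = ρg = 789 × 9.81 / 1000 = 7.74009 kN/m³.
With the apex down, the centroid sits h/3 = 2.89/3 = 0.963333 m below the base (the top edge), so the centroid depth is h_c = 3.2 + 0.963333 = 4.16333 m.
A = ½ × 2.8 × 2.89 = 4.046 m².
Resultant F = γ·h_c·A = 7.74009 × 4.16333 × 4.046 = 130.381 kN.
I_c = b·h³/36 = 2.8 × 2.89³/36 = 1.87737 m⁴.
Centre of pressure: y_p = y_c + I_c/(y_c·A) = 4.16333 + 1.87737/(4.16333 × 4.046) = 4.16333 + 0.111451 = 4.27478 m along the plane.
The resultant acts 0.963333 + 0.111451 = 1.07478 m (along the plate) below the hinge at the top edge, so the moment about the hinge is M = F × 1.07478 = 130.381 × 1.07478 = 140.131 kN·m.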